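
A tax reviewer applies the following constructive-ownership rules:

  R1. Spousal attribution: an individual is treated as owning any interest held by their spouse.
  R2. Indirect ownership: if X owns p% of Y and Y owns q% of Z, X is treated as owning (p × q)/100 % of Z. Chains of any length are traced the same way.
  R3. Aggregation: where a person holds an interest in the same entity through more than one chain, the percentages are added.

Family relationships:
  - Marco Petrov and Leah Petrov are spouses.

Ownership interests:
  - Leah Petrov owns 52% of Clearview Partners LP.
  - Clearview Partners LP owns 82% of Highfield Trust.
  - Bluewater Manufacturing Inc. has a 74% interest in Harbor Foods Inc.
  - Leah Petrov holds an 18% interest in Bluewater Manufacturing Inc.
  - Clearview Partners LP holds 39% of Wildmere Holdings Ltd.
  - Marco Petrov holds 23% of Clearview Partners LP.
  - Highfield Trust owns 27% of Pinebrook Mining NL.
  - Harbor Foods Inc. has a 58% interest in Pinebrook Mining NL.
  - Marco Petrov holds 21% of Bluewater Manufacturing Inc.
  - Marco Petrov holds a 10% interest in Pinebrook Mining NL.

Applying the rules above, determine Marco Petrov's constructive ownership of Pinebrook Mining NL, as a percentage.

43.3438%

By spousal attribution (R1), Marco Petrov is treated as also owning Leah Petrov's interest in Clearview Partners LP, giving 23% + 52% = 75%.
By spousal attribution (R1), Marco Petrov is treated as also owning Leah Petrov's interest in Bluewater Manufacturing Inc, giving 21% + 18% = 39%.
Chain via Clearview Partners LP → Highfield Trust (R2): 75% × 82% × 27% = 16.605% of Pinebrook Mining NL.
Chain via Bluewater Manufacturing Inc. → Harbor Foods Inc. (R2): 39% × 74% × 58% = 16.7388% of Pinebrook Mining NL.
Direct interest in Pinebrook Mining NL: 10%.
Aggregating (R3): 16.605% + 16.7388% + 10% = 43.3438%.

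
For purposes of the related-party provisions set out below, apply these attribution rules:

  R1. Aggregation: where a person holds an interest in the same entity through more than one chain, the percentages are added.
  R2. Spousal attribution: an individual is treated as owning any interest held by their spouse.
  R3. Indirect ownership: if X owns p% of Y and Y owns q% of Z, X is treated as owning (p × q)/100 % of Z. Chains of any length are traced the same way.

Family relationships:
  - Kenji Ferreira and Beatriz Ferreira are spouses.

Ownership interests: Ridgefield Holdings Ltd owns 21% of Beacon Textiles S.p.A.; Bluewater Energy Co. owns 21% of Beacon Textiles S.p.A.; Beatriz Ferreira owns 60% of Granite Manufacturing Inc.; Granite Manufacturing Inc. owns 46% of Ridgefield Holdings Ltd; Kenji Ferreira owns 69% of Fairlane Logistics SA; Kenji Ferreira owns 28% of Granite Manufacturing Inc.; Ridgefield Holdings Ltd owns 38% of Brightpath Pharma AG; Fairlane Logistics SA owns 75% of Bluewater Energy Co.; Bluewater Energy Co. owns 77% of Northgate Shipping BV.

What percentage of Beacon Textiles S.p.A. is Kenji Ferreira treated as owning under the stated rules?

By spousal attribution (R2), Kenji Ferreira is treated as also owning Beatriz Ferreira's interest in Granite Manufacturing Inc, giving 28% + 60% = 88%.
Chain via Fairlane Logistics SA → Bluewater Energy Co. (R3): 69% × 75% × 21% = 10.8675% of Beacon Textiles S.p.A.
Chain via Granite Manufacturing Inc. → Ridgefield Holdings Ltd (R3): 88% × 46% × 21% = 8.5008% of Beacon Textiles S.p.A.
Aggregating (R1): 10.8675% + 8.5008% = 19.3683%.

19.3683%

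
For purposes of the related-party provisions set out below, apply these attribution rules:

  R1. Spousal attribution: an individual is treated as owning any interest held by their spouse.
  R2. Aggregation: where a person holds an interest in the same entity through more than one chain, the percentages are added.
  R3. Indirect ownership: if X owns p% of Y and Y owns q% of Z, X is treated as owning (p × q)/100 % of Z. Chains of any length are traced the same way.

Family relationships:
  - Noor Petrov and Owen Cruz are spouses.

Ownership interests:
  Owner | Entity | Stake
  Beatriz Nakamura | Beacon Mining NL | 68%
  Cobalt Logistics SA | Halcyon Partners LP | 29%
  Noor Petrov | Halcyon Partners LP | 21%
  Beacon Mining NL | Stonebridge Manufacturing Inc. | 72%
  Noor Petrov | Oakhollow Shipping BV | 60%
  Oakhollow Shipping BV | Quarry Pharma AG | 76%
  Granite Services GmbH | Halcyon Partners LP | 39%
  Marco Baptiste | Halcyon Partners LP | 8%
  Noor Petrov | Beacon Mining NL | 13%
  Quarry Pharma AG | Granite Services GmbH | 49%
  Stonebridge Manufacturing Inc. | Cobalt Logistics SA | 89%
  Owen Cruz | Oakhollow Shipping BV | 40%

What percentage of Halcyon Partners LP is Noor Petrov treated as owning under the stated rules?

37.939416%

By spousal attribution (R1), Noor Petrov is treated as also owning Owen Cruz's interest in Oakhollow Shipping BV, giving 60% + 40% = 100%.
Chain via Beacon Mining NL → Stonebridge Manufacturing Inc. → Cobalt Logistics SA (R3): 13% × 72% × 89% × 29% = 2.415816% of Halcyon Partners LP.
Chain via Oakhollow Shipping BV → Quarry Pharma AG → Granite Services GmbH (R3): 100% × 76% × 49% × 39% = 14.5236% of Halcyon Partners LP.
Direct interest in Halcyon Partners LP: 21%.
Aggregating (R2): 2.415816% + 14.5236% + 21% = 37.939416%.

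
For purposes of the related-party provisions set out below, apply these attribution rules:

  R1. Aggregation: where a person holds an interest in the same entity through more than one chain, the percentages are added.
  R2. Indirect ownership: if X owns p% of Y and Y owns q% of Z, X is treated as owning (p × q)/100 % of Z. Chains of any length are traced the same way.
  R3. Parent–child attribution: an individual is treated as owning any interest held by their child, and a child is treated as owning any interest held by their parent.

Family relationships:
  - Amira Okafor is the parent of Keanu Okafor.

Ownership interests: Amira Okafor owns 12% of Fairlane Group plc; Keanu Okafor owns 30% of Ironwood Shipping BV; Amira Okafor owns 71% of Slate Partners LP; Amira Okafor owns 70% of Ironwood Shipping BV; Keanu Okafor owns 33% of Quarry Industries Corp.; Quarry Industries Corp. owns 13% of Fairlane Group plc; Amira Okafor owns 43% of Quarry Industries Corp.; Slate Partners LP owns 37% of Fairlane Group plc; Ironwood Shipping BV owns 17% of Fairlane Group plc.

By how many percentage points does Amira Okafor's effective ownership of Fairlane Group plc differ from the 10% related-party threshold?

55.15

By parent–child attribution (R3), Amira Okafor is treated as also owning Keanu Okafor's interest in Quarry Industries Corp, giving 43% + 33% = 76%.
By parent–child attribution (R3), Amira Okafor is treated as also owning Keanu Okafor's interest in Ironwood Shipping BV, giving 70% + 30% = 100%.
Chain via Quarry Industries Corp. (R2): 76% × 13% = 9.88% of Fairlane Group plc.
Chain via Ironwood Shipping BV (R2): 100% × 17% = 17% of Fairlane Group plc.
Chain via Slate Partners LP (R2): 71% × 37% = 26.27% of Fairlane Group plc.
Direct interest in Fairlane Group plc: 12%.
Aggregating (R1): 9.88% + 17% + 26.27% + 12% = 65.15%.
65.15% exceeds the 10% threshold by 55.15 percentage points.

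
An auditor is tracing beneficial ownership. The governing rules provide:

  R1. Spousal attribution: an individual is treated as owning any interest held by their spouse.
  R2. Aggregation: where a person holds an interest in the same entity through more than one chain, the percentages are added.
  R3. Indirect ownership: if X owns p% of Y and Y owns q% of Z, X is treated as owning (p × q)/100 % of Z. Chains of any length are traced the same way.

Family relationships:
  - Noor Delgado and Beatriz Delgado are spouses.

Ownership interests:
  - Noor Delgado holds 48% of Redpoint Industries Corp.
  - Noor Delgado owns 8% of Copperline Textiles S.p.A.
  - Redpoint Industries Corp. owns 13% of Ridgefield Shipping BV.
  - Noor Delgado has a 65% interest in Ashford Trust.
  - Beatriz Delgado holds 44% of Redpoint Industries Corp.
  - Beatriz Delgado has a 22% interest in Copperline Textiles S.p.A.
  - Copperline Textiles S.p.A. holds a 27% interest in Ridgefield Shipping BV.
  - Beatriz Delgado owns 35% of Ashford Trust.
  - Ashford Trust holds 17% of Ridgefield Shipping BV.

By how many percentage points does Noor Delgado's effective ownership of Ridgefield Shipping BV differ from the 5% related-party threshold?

32.06

By spousal attribution (R1), Noor Delgado is treated as also owning Beatriz Delgado's interest in Copperline Textiles S.p.A, giving 8% + 22% = 30%.
By spousal attribution (R1), Noor Delgado is treated as also owning Beatriz Delgado's interest in Redpoint Industries Corp, giving 48% + 44% = 92%.
By spousal attribution (R1), Noor Delgado is treated as also owning Beatriz Delgado's interest in Ashford Trust, giving 65% + 35% = 100%.
Chain via Copperline Textiles S.p.A. (R3): 30% × 27% = 8.1% of Ridgefield Shipping BV.
Chain via Redpoint Industries Corp. (R3): 92% × 13% = 11.96% of Ridgefield Shipping BV.
Chain via Ashford Trust (R3): 100% × 17% = 17% of Ridgefield Shipping BV.
Aggregating (R2): 8.1% + 11.96% + 17% = 37.06%.
37.06% exceeds the 5% threshold by 32.06 percentage points.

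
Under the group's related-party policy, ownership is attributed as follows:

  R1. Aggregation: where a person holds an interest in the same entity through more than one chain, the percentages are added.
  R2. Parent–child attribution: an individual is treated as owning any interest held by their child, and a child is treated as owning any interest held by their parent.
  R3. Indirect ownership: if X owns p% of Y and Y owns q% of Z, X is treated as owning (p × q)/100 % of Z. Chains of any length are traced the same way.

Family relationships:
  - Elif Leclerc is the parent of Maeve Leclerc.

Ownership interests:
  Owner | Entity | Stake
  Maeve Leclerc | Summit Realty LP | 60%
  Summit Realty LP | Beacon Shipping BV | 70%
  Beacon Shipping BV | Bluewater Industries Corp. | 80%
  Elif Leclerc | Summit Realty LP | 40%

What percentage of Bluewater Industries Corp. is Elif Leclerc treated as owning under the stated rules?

56%

By parent–child attribution (R2), Elif Leclerc is treated as also owning Maeve Leclerc's interest in Summit Realty LP, giving 40% + 60% = 100%.
Chain via Summit Realty LP → Beacon Shipping BV (R3): 100% × 70% × 80% = 56% of Bluewater Industries Corp.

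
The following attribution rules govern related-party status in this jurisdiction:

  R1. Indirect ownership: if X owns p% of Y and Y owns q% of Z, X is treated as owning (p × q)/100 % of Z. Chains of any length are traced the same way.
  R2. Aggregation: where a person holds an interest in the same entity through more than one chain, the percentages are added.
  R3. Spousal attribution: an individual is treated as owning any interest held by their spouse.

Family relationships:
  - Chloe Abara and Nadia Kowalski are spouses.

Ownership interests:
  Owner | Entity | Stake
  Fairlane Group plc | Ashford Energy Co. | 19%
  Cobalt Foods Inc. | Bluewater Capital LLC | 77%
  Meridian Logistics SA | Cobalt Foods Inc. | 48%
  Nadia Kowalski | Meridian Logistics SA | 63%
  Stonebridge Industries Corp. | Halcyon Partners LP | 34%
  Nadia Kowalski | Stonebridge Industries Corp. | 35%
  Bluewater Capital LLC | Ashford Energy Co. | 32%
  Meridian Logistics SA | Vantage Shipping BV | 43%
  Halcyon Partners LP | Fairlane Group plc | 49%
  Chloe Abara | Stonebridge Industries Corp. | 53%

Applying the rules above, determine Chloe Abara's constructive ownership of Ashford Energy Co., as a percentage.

By spousal attribution (R3), Chloe Abara is treated as also owning Nadia Kowalski's interest in Stonebridge Industries Corp, giving 53% + 35% = 88%.
By spousal attribution (R3), Chloe Abara is treated as owning Nadia Kowalski's 63% interest in Meridian Logistics SA.
Chain via Stonebridge Industries Corp. → Halcyon Partners LP → Fairlane Group plc (R1): 88% × 34% × 49% × 19% = 2.785552% of Ashford Energy Co.
Chain via Meridian Logistics SA → Cobalt Foods Inc. → Bluewater Capital LLC (R1): 63% × 48% × 77% × 32% = 7.451136% of Ashford Energy Co.
Aggregating (R2): 2.785552% + 7.451136% = 10.236688%.

10.236688%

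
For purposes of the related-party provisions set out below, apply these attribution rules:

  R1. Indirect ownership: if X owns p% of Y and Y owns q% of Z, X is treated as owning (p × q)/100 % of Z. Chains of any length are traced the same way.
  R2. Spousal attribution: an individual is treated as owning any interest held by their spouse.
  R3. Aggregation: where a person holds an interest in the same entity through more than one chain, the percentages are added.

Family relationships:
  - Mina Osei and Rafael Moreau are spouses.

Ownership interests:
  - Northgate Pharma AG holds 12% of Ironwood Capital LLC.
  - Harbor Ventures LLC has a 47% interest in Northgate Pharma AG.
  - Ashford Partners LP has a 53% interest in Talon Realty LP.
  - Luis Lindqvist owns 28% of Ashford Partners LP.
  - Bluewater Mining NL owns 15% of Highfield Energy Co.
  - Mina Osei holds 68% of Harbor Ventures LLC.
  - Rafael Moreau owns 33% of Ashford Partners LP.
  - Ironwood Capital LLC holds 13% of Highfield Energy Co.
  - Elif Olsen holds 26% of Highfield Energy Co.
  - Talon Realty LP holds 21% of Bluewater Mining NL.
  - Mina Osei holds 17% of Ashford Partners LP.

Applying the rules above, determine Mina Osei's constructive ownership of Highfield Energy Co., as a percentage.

By spousal attribution (R2), Mina Osei is treated as also owning Rafael Moreau's interest in Ashford Partners LP, giving 17% + 33% = 50%.
Chain via Ashford Partners LP → Talon Realty LP → Bluewater Mining NL (R1): 50% × 53% × 21% × 15% = 0.83475% of Highfield Energy Co.
Chain via Harbor Ventures LLC → Northgate Pharma AG → Ironwood Capital LLC (R1): 68% × 47% × 12% × 13% = 0.498576% of Highfield Energy Co.
Aggregating (R3): 0.83475% + 0.498576% = 1.333326%.

1.333326%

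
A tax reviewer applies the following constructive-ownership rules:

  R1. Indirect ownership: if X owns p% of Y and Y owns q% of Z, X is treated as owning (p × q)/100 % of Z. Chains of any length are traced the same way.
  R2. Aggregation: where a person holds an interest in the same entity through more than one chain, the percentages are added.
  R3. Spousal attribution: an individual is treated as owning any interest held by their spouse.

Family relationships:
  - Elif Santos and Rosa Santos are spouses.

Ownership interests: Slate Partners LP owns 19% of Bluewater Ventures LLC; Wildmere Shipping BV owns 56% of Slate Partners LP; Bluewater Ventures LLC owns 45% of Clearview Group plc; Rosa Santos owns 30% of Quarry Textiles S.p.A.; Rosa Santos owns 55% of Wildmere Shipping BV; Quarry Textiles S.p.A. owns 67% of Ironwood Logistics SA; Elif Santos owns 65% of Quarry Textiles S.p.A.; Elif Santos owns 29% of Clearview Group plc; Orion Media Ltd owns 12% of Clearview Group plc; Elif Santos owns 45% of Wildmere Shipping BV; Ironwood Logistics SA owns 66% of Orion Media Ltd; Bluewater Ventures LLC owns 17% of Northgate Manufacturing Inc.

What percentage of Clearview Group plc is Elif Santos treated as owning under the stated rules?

By spousal attribution (R3), Elif Santos is treated as also owning Rosa Santos's interest in Wildmere Shipping BV, giving 45% + 55% = 100%.
By spousal attribution (R3), Elif Santos is treated as also owning Rosa Santos's interest in Quarry Textiles S.p.A, giving 65% + 30% = 95%.
Chain via Wildmere Shipping BV → Slate Partners LP → Bluewater Ventures LLC (R1): 100% × 56% × 19% × 45% = 4.788% of Clearview Group plc.
Chain via Quarry Textiles S.p.A. → Ironwood Logistics SA → Orion Media Ltd (R1): 95% × 67% × 66% × 12% = 5.04108% of Clearview Group plc.
Direct interest in Clearview Group plc: 29%.
Aggregating (R2): 4.788% + 5.04108% + 29% = 38.82908%.

38.82908%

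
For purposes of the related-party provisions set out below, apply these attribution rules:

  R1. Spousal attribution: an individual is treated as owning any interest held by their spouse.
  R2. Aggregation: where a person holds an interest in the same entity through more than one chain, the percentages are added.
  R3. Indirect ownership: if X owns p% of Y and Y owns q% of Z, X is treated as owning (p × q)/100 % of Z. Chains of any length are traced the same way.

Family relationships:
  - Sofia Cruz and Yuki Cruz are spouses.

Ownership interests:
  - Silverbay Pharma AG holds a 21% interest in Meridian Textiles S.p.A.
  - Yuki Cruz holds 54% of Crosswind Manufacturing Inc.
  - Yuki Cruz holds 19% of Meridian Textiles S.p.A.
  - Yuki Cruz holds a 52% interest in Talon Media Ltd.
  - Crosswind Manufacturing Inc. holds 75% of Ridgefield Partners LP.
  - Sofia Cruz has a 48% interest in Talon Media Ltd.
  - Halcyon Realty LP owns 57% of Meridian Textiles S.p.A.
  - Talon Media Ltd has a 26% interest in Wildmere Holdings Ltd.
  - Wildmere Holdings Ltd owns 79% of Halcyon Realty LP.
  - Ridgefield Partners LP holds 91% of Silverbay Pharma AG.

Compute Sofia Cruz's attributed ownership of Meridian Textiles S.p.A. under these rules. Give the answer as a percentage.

By spousal attribution (R1), Sofia Cruz is treated as also owning Yuki Cruz's interest in Talon Media Ltd, giving 48% + 52% = 100%.
By spousal attribution (R1), Sofia Cruz is treated as owning Yuki Cruz's 54% interest in Crosswind Manufacturing Inc.
By spousal attribution (R1), Sofia Cruz is treated as owning Yuki Cruz's 19% interest in Meridian Textiles S.p.A.
Chain via Talon Media Ltd → Wildmere Holdings Ltd → Halcyon Realty LP (R3): 100% × 26% × 79% × 57% = 11.7078% of Meridian Textiles S.p.A.
Chain via Crosswind Manufacturing Inc. → Ridgefield Partners LP → Silverbay Pharma AG (R3): 54% × 75% × 91% × 21% = 7.73955% of Meridian Textiles S.p.A.
Direct interest in Meridian Textiles S.p.A: 19%.
Aggregating (R2): 11.7078% + 7.73955% + 19% = 38.44735%.

38.44735%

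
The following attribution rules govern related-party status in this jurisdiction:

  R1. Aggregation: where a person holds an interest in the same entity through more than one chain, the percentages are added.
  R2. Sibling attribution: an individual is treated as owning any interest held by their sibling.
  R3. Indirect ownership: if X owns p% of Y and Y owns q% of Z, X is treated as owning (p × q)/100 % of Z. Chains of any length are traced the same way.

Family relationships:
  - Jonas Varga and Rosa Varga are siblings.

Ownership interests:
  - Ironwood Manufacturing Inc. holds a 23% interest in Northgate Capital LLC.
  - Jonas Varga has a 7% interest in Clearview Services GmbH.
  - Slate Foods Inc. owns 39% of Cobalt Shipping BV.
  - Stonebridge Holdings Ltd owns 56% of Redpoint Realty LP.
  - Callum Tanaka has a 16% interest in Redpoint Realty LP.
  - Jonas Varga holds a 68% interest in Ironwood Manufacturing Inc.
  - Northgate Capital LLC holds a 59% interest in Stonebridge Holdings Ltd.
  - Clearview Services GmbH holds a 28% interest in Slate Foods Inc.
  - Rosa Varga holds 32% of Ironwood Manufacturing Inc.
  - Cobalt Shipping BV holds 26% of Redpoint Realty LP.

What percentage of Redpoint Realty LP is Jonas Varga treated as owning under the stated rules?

7.797944%

By sibling attribution (R2), Jonas Varga is treated as also owning Rosa Varga's interest in Ironwood Manufacturing Inc, giving 68% + 32% = 100%.
Chain via Clearview Services GmbH → Slate Foods Inc. → Cobalt Shipping BV (R3): 7% × 28% × 39% × 26% = 0.198744% of Redpoint Realty LP.
Chain via Ironwood Manufacturing Inc. → Northgate Capital LLC → Stonebridge Holdings Ltd (R3): 100% × 23% × 59% × 56% = 7.5992% of Redpoint Realty LP.
Aggregating (R1): 0.198744% + 7.5992% = 7.797944%.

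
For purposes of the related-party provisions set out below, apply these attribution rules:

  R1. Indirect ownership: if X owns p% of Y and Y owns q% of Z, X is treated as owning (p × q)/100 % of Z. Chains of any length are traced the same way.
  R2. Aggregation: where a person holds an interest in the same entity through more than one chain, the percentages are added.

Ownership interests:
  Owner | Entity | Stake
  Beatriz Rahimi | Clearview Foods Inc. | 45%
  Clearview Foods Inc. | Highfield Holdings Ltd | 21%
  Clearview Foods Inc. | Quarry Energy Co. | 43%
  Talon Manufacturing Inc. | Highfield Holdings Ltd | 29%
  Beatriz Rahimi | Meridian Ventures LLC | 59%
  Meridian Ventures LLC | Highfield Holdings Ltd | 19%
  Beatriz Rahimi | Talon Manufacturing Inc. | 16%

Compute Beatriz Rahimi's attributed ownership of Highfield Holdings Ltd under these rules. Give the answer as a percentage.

25.3%

Chain via Clearview Foods Inc. (R1): 45% × 21% = 9.45% of Highfield Holdings Ltd.
Chain via Meridian Ventures LLC (R1): 59% × 19% = 11.21% of Highfield Holdings Ltd.
Chain via Talon Manufacturing Inc. (R1): 16% × 29% = 4.64% of Highfield Holdings Ltd.
Aggregating (R2): 9.45% + 11.21% + 4.64% = 25.3%.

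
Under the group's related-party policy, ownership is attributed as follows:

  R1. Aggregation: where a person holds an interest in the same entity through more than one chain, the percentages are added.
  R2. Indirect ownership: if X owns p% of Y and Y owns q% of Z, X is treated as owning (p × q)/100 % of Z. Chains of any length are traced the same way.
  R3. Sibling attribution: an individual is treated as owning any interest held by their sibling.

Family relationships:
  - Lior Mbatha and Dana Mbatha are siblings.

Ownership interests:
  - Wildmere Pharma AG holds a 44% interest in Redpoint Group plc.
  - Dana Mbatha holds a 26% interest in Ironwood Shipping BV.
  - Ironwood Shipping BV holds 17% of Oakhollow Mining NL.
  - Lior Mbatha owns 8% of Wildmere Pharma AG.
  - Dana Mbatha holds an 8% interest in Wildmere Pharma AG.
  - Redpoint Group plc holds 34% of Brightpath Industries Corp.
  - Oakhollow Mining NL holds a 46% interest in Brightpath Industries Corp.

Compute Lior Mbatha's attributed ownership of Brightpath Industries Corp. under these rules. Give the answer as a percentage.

By sibling attribution (R3), Lior Mbatha is treated as also owning Dana Mbatha's interest in Wildmere Pharma AG, giving 8% + 8% = 16%.
By sibling attribution (R3), Lior Mbatha is treated as owning Dana Mbatha's 26% interest in Ironwood Shipping BV.
Chain via Wildmere Pharma AG → Redpoint Group plc (R2): 16% × 44% × 34% = 2.3936% of Brightpath Industries Corp.
Chain via Ironwood Shipping BV → Oakhollow Mining NL (R2): 26% × 17% × 46% = 2.0332% of Brightpath Industries Corp.
Aggregating (R1): 2.3936% + 2.0332% = 4.4268%.

4.4268%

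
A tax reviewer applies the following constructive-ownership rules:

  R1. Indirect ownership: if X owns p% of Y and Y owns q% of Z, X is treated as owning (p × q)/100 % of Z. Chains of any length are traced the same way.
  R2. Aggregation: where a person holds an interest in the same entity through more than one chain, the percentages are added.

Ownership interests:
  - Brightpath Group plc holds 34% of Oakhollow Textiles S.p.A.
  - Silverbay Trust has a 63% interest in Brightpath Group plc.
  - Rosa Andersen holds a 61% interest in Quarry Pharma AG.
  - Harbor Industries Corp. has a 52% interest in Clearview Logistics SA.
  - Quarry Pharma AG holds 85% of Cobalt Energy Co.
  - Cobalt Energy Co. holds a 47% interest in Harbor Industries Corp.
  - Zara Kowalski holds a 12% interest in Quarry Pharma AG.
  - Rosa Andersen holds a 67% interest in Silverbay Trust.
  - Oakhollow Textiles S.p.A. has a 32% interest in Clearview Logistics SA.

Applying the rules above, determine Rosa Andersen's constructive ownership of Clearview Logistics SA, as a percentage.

Chain via Quarry Pharma AG → Cobalt Energy Co. → Harbor Industries Corp. (R1): 61% × 85% × 47% × 52% = 12.67214% of Clearview Logistics SA.
Chain via Silverbay Trust → Brightpath Group plc → Oakhollow Textiles S.p.A. (R1): 67% × 63% × 34% × 32% = 4.592448% of Clearview Logistics SA.
Aggregating (R2): 12.67214% + 4.592448% = 17.264588%.

17.264588%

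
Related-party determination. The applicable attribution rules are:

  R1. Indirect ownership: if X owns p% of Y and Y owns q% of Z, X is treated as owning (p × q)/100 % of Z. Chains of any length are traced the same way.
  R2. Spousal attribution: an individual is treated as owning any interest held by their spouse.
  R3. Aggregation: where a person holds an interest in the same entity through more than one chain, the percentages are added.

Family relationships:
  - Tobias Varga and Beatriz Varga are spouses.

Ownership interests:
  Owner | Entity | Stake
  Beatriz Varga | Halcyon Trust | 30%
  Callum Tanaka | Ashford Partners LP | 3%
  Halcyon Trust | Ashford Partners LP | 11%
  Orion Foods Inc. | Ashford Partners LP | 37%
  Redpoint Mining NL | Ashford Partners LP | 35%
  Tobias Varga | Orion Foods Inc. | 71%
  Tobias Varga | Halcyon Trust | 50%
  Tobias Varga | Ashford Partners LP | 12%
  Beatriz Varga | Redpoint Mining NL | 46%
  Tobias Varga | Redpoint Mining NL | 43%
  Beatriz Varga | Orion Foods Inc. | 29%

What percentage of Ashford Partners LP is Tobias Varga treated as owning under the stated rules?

88.95%

By spousal attribution (R2), Tobias Varga is treated as also owning Beatriz Varga's interest in Halcyon Trust, giving 50% + 30% = 80%.
By spousal attribution (R2), Tobias Varga is treated as also owning Beatriz Varga's interest in Orion Foods Inc, giving 71% + 29% = 100%.
By spousal attribution (R2), Tobias Varga is treated as also owning Beatriz Varga's interest in Redpoint Mining NL, giving 43% + 46% = 89%.
Chain via Halcyon Trust (R1): 80% × 11% = 8.8% of Ashford Partners LP.
Chain via Orion Foods Inc. (R1): 100% × 37% = 37% of Ashford Partners LP.
Chain via Redpoint Mining NL (R1): 89% × 35% = 31.15% of Ashford Partners LP.
Direct interest in Ashford Partners LP: 12%.
Aggregating (R3): 8.8% + 37% + 31.15% + 12% = 88.95%.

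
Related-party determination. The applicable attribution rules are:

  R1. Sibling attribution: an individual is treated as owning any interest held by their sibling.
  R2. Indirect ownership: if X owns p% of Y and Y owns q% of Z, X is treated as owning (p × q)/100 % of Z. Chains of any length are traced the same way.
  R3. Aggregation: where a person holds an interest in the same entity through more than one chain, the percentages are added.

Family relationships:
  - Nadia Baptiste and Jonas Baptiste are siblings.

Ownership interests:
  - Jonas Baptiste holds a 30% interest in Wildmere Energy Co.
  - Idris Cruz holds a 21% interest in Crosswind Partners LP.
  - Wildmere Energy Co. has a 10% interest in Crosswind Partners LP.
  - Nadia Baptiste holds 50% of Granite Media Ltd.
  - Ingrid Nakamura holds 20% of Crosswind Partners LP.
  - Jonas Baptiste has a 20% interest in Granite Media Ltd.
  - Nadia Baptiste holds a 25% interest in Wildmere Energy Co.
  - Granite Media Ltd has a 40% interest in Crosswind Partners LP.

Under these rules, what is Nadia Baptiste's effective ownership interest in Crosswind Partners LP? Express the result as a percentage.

33.5%

By sibling attribution (R1), Nadia Baptiste is treated as also owning Jonas Baptiste's interest in Wildmere Energy Co, giving 25% + 30% = 55%.
By sibling attribution (R1), Nadia Baptiste is treated as also owning Jonas Baptiste's interest in Granite Media Ltd, giving 50% + 20% = 70%.
Chain via Wildmere Energy Co. (R2): 55% × 10% = 5.5% of Crosswind Partners LP.
Chain via Granite Media Ltd (R2): 70% × 40% = 28% of Crosswind Partners LP.
Aggregating (R3): 5.5% + 28% = 33.5%.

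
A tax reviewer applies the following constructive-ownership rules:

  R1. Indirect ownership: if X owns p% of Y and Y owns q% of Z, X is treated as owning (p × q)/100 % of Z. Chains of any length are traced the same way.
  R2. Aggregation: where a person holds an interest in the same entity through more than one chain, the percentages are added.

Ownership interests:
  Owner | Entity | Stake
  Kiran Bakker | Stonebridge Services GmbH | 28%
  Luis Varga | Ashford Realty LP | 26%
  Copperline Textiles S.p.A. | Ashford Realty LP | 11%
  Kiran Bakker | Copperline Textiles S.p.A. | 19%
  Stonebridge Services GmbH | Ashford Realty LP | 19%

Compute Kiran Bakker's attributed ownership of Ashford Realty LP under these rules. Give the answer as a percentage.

7.41%

Chain via Copperline Textiles S.p.A. (R1): 19% × 11% = 2.09% of Ashford Realty LP.
Chain via Stonebridge Services GmbH (R1): 28% × 19% = 5.32% of Ashford Realty LP.
Aggregating (R2): 2.09% + 5.32% = 7.41%.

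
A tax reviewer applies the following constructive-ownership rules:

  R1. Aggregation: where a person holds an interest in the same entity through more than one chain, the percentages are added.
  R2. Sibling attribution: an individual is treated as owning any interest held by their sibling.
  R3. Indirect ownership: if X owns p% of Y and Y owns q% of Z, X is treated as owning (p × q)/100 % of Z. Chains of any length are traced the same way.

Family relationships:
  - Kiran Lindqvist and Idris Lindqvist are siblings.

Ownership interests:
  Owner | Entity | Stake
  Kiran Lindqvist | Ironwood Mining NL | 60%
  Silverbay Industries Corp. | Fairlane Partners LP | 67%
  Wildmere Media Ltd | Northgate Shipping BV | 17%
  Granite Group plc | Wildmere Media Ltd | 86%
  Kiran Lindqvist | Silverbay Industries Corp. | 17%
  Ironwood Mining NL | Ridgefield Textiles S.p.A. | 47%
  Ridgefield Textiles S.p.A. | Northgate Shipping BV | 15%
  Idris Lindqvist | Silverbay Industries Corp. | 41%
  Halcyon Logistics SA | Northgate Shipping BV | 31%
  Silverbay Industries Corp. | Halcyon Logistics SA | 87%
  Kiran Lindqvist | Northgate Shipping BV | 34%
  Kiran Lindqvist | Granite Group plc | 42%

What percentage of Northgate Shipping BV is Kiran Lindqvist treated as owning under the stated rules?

60.013%

By sibling attribution (R2), Kiran Lindqvist is treated as also owning Idris Lindqvist's interest in Silverbay Industries Corp, giving 17% + 41% = 58%.
Chain via Granite Group plc → Wildmere Media Ltd (R3): 42% × 86% × 17% = 6.1404% of Northgate Shipping BV.
Chain via Ironwood Mining NL → Ridgefield Textiles S.p.A. (R3): 60% × 47% × 15% = 4.23% of Northgate Shipping BV.
Chain via Silverbay Industries Corp. → Halcyon Logistics SA (R3): 58% × 87% × 31% = 15.6426% of Northgate Shipping BV.
Direct interest in Northgate Shipping BV: 34%.
Aggregating (R1): 6.1404% + 4.23% + 15.6426% + 34% = 60.013%.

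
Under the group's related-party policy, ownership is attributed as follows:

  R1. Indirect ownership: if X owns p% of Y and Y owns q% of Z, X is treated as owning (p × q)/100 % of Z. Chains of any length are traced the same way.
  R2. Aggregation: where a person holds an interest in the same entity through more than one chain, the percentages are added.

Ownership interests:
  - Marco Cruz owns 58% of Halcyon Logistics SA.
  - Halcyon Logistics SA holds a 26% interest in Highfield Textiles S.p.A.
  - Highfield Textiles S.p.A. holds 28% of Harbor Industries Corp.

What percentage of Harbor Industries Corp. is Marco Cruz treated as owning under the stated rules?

Chain via Halcyon Logistics SA → Highfield Textiles S.p.A. (R1): 58% × 26% × 28% = 4.2224% of Harbor Industries Corp.

4.2224%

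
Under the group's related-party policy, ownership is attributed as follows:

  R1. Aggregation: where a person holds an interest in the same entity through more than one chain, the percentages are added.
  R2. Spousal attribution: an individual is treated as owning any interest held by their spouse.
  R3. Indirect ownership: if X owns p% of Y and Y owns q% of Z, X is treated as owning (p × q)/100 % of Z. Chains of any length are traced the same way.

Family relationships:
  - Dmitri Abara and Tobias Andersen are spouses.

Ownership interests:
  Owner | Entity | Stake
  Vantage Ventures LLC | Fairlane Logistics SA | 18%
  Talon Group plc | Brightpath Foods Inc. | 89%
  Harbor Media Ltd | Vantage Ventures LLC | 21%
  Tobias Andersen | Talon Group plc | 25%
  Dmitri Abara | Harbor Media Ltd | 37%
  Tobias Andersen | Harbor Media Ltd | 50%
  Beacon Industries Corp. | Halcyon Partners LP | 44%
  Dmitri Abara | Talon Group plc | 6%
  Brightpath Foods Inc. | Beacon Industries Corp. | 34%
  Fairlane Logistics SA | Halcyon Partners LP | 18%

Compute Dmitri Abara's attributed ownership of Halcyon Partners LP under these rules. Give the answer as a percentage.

4.719412%

By spousal attribution (R2), Dmitri Abara is treated as also owning Tobias Andersen's interest in Talon Group plc, giving 6% + 25% = 31%.
By spousal attribution (R2), Dmitri Abara is treated as also owning Tobias Andersen's interest in Harbor Media Ltd, giving 37% + 50% = 87%.
Chain via Talon Group plc → Brightpath Foods Inc. → Beacon Industries Corp. (R3): 31% × 89% × 34% × 44% = 4.127464% of Halcyon Partners LP.
Chain via Harbor Media Ltd → Vantage Ventures LLC → Fairlane Logistics SA (R3): 87% × 21% × 18% × 18% = 0.591948% of Halcyon Partners LP.
Aggregating (R1): 4.127464% + 0.591948% = 4.719412%.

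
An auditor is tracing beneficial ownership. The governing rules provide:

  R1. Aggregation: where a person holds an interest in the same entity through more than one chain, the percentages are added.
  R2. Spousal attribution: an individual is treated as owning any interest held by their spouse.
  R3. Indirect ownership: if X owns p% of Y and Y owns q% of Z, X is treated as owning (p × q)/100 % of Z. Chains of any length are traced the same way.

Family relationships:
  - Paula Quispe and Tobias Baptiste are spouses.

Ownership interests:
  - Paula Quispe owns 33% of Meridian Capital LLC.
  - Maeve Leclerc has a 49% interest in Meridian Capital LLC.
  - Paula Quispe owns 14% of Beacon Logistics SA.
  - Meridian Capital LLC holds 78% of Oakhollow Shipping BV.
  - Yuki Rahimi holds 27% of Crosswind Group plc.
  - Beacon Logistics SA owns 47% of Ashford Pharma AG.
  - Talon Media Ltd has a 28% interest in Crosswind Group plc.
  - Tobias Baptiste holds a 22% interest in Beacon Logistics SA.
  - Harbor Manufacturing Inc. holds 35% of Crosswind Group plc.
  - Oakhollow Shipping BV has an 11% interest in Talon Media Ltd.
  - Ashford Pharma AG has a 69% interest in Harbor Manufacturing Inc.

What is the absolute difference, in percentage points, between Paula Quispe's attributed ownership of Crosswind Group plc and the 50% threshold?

45.121028

By spousal attribution (R2), Paula Quispe is treated as also owning Tobias Baptiste's interest in Beacon Logistics SA, giving 14% + 22% = 36%.
Chain via Meridian Capital LLC → Oakhollow Shipping BV → Talon Media Ltd (R3): 33% × 78% × 11% × 28% = 0.792792% of Crosswind Group plc.
Chain via Beacon Logistics SA → Ashford Pharma AG → Harbor Manufacturing Inc. (R3): 36% × 47% × 69% × 35% = 4.08618% of Crosswind Group plc.
Aggregating (R1): 0.792792% + 4.08618% = 4.878972%.
4.878972% falls short of the 50% threshold by 45.121028 percentage points.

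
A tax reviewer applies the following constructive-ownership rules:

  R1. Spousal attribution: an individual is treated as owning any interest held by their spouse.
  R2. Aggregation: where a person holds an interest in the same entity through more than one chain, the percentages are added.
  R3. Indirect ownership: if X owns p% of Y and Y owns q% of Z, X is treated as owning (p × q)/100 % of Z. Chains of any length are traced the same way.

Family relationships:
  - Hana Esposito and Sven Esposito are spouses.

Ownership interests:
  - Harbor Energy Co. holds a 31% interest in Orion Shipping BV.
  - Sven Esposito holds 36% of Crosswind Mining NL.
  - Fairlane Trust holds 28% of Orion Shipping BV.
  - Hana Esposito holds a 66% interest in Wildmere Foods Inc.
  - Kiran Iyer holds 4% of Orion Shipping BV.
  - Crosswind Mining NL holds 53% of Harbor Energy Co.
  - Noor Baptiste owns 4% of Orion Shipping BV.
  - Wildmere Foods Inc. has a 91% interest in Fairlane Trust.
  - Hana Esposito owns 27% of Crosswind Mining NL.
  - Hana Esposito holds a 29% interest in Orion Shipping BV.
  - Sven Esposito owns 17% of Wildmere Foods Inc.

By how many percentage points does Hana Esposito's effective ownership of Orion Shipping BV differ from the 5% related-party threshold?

By spousal attribution (R1), Hana Esposito is treated as also owning Sven Esposito's interest in Wildmere Foods Inc, giving 66% + 17% = 83%.
By spousal attribution (R1), Hana Esposito is treated as also owning Sven Esposito's interest in Crosswind Mining NL, giving 27% + 36% = 63%.
Chain via Wildmere Foods Inc. → Fairlane Trust (R3): 83% × 91% × 28% = 21.1484% of Orion Shipping BV.
Chain via Crosswind Mining NL → Harbor Energy Co. (R3): 63% × 53% × 31% = 10.3509% of Orion Shipping BV.
Direct interest in Orion Shipping BV: 29%.
Aggregating (R2): 21.1484% + 10.3509% + 29% = 60.4993%.
60.4993% exceeds the 5% threshold by 55.4993 percentage points.

55.4993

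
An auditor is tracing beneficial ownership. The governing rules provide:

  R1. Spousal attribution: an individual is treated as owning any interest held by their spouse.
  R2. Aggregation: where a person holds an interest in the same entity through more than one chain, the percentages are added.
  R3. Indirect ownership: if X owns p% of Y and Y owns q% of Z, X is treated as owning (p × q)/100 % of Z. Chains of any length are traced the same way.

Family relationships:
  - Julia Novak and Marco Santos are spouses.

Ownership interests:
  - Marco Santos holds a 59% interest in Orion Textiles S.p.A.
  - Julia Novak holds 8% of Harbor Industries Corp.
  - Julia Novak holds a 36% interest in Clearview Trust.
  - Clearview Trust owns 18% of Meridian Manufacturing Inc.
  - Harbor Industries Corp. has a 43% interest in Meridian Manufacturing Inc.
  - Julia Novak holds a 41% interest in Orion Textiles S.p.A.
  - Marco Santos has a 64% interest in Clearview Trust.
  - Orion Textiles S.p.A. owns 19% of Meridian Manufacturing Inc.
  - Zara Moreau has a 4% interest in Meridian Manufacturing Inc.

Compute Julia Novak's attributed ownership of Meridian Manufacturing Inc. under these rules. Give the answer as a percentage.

40.44%

By spousal attribution (R1), Julia Novak is treated as also owning Marco Santos's interest in Clearview Trust, giving 36% + 64% = 100%.
By spousal attribution (R1), Julia Novak is treated as also owning Marco Santos's interest in Orion Textiles S.p.A, giving 41% + 59% = 100%.
Chain via Clearview Trust (R3): 100% × 18% = 18% of Meridian Manufacturing Inc.
Chain via Harbor Industries Corp. (R3): 8% × 43% = 3.44% of Meridian Manufacturing Inc.
Chain via Orion Textiles S.p.A. (R3): 100% × 19% = 19% of Meridian Manufacturing Inc.
Aggregating (R2): 18% + 3.44% + 19% = 40.44%.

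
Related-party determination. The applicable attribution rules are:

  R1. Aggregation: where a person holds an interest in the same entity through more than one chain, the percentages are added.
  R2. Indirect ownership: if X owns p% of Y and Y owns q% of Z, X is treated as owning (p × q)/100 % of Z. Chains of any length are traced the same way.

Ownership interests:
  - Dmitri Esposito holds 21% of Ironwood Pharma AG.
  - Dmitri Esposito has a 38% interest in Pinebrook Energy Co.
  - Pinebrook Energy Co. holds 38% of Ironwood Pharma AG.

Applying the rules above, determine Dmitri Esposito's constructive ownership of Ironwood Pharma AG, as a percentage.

35.44%

Chain via Pinebrook Energy Co. (R2): 38% × 38% = 14.44% of Ironwood Pharma AG.
Direct interest in Ironwood Pharma AG: 21%.
Aggregating (R1): 14.44% + 21% = 35.44%.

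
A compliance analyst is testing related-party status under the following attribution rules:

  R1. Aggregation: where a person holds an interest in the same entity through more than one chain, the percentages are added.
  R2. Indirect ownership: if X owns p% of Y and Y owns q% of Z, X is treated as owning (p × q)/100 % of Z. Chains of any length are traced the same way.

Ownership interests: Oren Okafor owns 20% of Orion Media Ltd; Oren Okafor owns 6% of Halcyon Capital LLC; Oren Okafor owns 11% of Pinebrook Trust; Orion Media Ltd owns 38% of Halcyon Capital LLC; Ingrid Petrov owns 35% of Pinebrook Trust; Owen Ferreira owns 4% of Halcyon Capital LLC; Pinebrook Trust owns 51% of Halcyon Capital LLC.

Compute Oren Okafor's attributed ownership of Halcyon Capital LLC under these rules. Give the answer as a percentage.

19.21%

Chain via Pinebrook Trust (R2): 11% × 51% = 5.61% of Halcyon Capital LLC.
Chain via Orion Media Ltd (R2): 20% × 38% = 7.6% of Halcyon Capital LLC.
Direct interest in Halcyon Capital LLC: 6%.
Aggregating (R1): 5.61% + 7.6% + 6% = 19.21%.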